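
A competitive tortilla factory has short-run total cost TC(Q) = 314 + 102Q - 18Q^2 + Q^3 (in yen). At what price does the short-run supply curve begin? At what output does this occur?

The shutdown price is the minimum of AVC. VC = 102Q - 18Q^2 + Q^3, so AVC = 102 - 18Q + Q^2.
At the minimum of AVC, MC = AVC. MC = 102 - 36Q + 3Q^2; setting MC = AVC gives 2Q^2 - 18Q = 0, so Q = 9. min AVC = 21.
So the shutdown price is ¥21.

¥21 per unit, at Q = 9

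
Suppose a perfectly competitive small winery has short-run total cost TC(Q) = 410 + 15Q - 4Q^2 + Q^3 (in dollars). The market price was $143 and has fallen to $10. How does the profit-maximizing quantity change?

Output falls from 8 to 0 (the firm shuts down)

AVC = 15 - 4Q + Q^2, minimized at Q = 2 where min AVC = $11. MC = 15 - 8Q + 3Q^2.
At P = $143 ≥ min AVC, set P = MC on the rising branch: Q = 8.
At P = $10 < min AVC = $11, price no longer covers variable cost at any output, so the firm shuts down: Q = 0.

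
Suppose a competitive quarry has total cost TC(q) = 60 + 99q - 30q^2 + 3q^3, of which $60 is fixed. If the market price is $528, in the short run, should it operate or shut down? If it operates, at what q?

Variable cost is VC = 99q - 30q^2 + 3q^3, so AVC = VC/q = 99 - 30q + 3q^2 and MC = dTC/dq = 99 - 60q + 9q^2.
The AVC parabola has its vertex at q = 30/6 = 5, where AVC = 99 - 30·5 + 3·5^2 = $24.
Because $528 ≥ $24, revenue can cover variable cost; the firm operates.
Set P = MC: 528 = 99 - 60q + 9q^2 → -429 - 60q + 9q^2 = 0. The roots are q = -13/3 and q = 11; the profit-maximizing output is on the rising part of MC, so q* = 11.
Check: AVC at q = 11 is $132 ≤ P, so revenue covers variable cost.
Profit = P·q − TC = 528·11 − 1512 = $4296.

Produce at q = 11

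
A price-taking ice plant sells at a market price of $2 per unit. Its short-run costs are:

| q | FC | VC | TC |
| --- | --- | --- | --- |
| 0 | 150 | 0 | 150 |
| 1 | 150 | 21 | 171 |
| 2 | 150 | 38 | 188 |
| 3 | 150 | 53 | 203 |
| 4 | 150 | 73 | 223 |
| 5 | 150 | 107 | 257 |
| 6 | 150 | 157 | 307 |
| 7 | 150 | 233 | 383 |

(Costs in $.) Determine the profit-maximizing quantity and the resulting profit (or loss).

Compute π = P·q − TC at each output: q=0: -150; q=1: -169; q=2: -184; q=3: -197; q=4: -215; q=5: -247; q=6: -295; q=7: -369.
Profit is highest at q = 0. Equivalently, the lowest AVC in the table is 53/3 ≈ $17.67 at q = 3, and P = $2 falls below it — price never covers variable cost, so the firm shuts down and loses only its fixed cost.

q = 0 (shut down); profit = -$150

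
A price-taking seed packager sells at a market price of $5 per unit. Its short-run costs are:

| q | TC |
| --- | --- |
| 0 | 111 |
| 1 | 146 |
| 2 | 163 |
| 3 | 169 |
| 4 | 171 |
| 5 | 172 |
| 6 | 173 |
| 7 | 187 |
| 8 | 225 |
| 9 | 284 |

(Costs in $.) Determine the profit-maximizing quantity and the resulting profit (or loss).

q = 0 (shut down); profit = -$111

Tabulate TR − TC: q=0: -111; q=1: -141; q=2: -153; q=3: -154; q=4: -151; q=5: -147; q=6: -143; q=7: -152; q=8: -185; q=9: -239.
Profit is highest at q = 0. Equivalently, the lowest AVC in the table is 62/6 ≈ $10.33 at q = 6, and P = $5 falls below it — price never covers variable cost, so the firm shuts down and loses only its fixed cost.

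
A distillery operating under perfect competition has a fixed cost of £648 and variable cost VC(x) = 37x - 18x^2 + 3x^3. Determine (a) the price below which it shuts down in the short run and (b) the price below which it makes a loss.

Shutdown price = £10; break-even price = £145

AVC = 37 - 18x + 3x^2; minimized at x = 3, giving min AVC = £10. That is the shutdown price.
ATC = 648/x + 37 - 18x + 3x^2. Setting dATC/dx = −648/x^2 − 18 + 6x = 0 gives x = 6 (since 6·6^3 − 18·6^2 = 648).
min ATC = 648/6 + 37 − 18·6 + 3·6^2 = £145. That is the break-even price.
For £10 ≤ P < £145 the firm produces at a loss; below £10 it shuts down.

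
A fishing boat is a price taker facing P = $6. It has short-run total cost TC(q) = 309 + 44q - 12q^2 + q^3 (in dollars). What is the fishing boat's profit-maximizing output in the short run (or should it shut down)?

From TC, MC = TC'(q) = 44 - 24q + 3q^2 and AVC = VC/q = 44 - 12q + q^2.
The AVC parabola has its vertex at q = 12/2 = 6, where AVC = 44 - 12·6 + 6^2 = $8.
With P < min AVC ($6 < $8), every unit sold adds to the loss.
Best response: produce nothing and absorb the $309 fixed cost.

Shut down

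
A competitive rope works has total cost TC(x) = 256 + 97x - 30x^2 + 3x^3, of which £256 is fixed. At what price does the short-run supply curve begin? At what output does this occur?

£22 per unit, at x = 5

Short-run supply begins at min AVC. From VC = 97x - 30x^2 + 3x^3, AVC = 97 - 30x + 3x^2.
dAVC/dx = -30 + 6x = 0 gives x = 5. min AVC = 97 - 30·5 + 3·5^2 = 22.
The firm shuts down for any P below £22.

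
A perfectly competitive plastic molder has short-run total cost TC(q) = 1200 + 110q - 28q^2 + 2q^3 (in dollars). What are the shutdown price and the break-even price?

Shutdown price = min AVC. AVC = 110 - 28q + 2q^2, with vertex at q = 7 and minimum $12.
ATC = 1200/q + 110 - 28q + 2q^2. Setting dATC/dq = −1200/q^2 − 28 + 4q = 0 gives q = 10 (since 4·10^3 − 28·10^2 = 1200).
min ATC = 1200/10 + 110 − 28·10 + 2·10^2 = $150. That is the break-even price.
For $12 ≤ P < $150 the firm produces at a loss; below $12 it shuts down.

Shutdown price = $12; break-even price = $150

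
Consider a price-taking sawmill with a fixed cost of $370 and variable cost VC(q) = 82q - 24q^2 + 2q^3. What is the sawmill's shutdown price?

$10 per unit

The firm shuts down when price falls below the minimum of average variable cost. AVC = VC/q = 82 - 24q + 2q^2.
At the minimum of AVC, MC = AVC. MC = 82 - 48q + 6q^2; setting MC = AVC gives 4q^2 - 24q = 0, so q = 6. min AVC = 10.
The firm shuts down for any P below $10.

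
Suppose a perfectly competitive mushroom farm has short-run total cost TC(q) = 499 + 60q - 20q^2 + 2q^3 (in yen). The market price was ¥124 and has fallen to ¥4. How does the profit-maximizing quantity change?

AVC = 60 - 20q + 2q^2, minimized at q = 5 where min AVC = ¥10. MC = 60 - 40q + 6q^2.
With P = ¥124 above the shutdown price, P = MC gives q = 8.
At P = ¥4 < min AVC = ¥10, price no longer covers variable cost at any output, so the firm shuts down: q = 0.

Output falls from 8 to 0 (the firm shuts down)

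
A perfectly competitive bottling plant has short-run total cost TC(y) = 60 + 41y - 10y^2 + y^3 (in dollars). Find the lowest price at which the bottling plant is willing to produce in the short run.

$16 per unit

The firm shuts down when price falls below the minimum of average variable cost. AVC = VC/y = 41 - 10y + y^2.
dAVC/dy = -10 + 2y = 0 gives y = 5. min AVC = 41 - 10·5 + 5^2 = 16.
For P < $16 the firm produces nothing.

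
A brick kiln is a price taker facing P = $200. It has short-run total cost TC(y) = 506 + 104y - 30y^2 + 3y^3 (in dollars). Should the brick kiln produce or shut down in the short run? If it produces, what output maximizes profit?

Produce at y = 8

From TC, MC = TC'(y) = 104 - 60y + 9y^2 and AVC = VC/y = 104 - 30y + 3y^2.
The AVC parabola has its vertex at y = 30/6 = 5, where AVC = 104 - 30·5 + 3·5^2 = $29.
P = $200 exceeds min AVC = $29, so the firm stays open.
P = MC gives -96 - 60y + 9y^2 = 0, with roots -4/3 and 8. Take the larger (rising MC): y* = 8.
Check: AVC at y = 8 is $56 ≤ P, so revenue covers variable cost.
Profit = P·y − TC = 200·8 − 954 = $646.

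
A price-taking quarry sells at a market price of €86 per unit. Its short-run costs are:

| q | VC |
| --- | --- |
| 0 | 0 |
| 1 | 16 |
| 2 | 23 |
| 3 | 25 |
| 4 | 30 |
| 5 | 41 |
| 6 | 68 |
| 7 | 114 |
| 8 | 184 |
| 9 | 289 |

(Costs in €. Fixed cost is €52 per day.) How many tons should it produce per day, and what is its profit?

q = 8; profit = €452

Compute π = P·q − TC at each output: q=0: -52; q=1: 18; q=2: 97; q=3: 181; q=4: 262; q=5: 337; q=6: 396; q=7: 436; q=8: 452; q=9: 433.
Profit is maximized at q = 8. AVC there is 184/8 = €23 ≤ P, so producing beats shutting down (which would give -€52).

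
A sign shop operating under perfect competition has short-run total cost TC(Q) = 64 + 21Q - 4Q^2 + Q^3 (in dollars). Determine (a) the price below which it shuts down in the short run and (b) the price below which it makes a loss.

Shutdown price = $17; break-even price = $37

Shutdown price = min AVC. AVC = 21 - 4Q + Q^2, with vertex at Q = 2 and minimum $17.
ATC = 64/Q + 21 - 4Q + Q^2. Setting dATC/dQ = −64/Q^2 − 4 + 2Q = 0 gives Q = 4 (since 2·4^3 − 4·4^2 = 64).
min ATC = 64/4 + 21 − 4·4 + 4^2 = $37. That is the break-even price.
For $17 ≤ P < $37 the firm produces at a loss; below $17 it shuts down.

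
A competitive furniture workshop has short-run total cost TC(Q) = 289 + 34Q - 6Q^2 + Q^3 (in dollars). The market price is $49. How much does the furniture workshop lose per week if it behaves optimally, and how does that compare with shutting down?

AVC = 34 - 6Q + Q^2 has its minimum $25 at Q = 3; price $49 clears that bar, so the firm operates.
MC = 34 - 12Q + 3Q^2. Setting P = MC and taking the root on the rising branch gives Q* = 5.
TR = 49·5 = 245. TC = 289 + 145 = 434. Profit = 245 − 434 = -$189.
Shutting down would mean losing the fixed cost of $289, so operating at a loss of $189 is better by $100.

Profit = -$189 at Q = 5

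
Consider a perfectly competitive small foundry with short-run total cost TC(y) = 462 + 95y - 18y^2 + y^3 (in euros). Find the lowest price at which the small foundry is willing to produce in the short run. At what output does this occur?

€14 per unit, at y = 9

The shutdown price is the minimum of AVC. VC = 95y - 18y^2 + y^3, so AVC = 95 - 18y + y^2.
dAVC/dy = -18 + 2y = 0 gives y = 9. min AVC = 95 - 18·9 + 9^2 = 14.
So the shutdown price is €14.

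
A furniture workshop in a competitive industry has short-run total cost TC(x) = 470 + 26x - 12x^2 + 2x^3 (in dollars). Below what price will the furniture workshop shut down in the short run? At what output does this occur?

$8 per unit, at x = 3

The firm shuts down when price falls below the minimum of average variable cost. AVC = VC/x = 26 - 12x + 2x^2.
dAVC/dx = -12 + 4x = 0 gives x = 3. min AVC = 26 - 12·3 + 2·3^2 = 8.
The firm shuts down for any P below $8.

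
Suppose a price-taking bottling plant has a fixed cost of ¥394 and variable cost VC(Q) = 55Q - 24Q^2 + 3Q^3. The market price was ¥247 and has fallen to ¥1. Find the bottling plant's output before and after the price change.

MC = 55 - 48Q + 9Q^2; the shutdown threshold is min AVC = ¥7 (at Q = 4).
At P = ¥247 ≥ min AVC, set P = MC on the rising branch: Q = 8.
At P = ¥1 < min AVC = ¥7, price no longer covers variable cost at any output, so the firm shuts down: Q = 0.

Output falls from 8 to 0 (the firm shuts down)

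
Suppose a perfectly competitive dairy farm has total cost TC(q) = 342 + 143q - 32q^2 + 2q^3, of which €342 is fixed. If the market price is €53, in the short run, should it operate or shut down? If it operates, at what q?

Produce at q = 9

From TC, MC = TC'(q) = 143 - 64q + 6q^2 and AVC = VC/q = 143 - 32q + 2q^2.
AVC is minimized where dAVC/dq = -32 + 4q = 0, at q = 8; min AVC = 143 - 32·8 + 2·8^2 = €15.
P = €53 exceeds min AVC = €15, so the firm stays open.
P = MC gives 90 - 64q + 6q^2 = 0, with roots 5/3 and 9. Take the larger (rising MC): q* = 9.
Check: AVC at q = 9 is €17 ≤ P, so revenue covers variable cost.
Profit = P·q − TC = 53·9 − 495 = -€18, a loss, but smaller than the €342 fixed cost the firm would lose by shutting down.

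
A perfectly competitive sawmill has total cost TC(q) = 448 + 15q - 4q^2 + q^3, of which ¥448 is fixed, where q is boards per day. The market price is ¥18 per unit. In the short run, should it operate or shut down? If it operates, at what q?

Produce at q = 3

Variable cost is VC = 15q - 4q^2 + q^3, so AVC = VC/q = 15 - 4q + q^2 and MC = dTC/dq = 15 - 8q + 3q^2.
AVC hits its minimum where MC = AVC, at q = 2, giving min AVC = 15 - 4·2 + 2^2 = ¥11.
Since P = ¥18 ≥ min AVC = ¥11, price covers variable cost and the firm should produce.
P = MC gives -3 - 8q + 3q^2 = 0, with roots -1/3 and 3. Take the larger (rising MC): q* = 3.
Check: AVC at q = 3 is ¥12 ≤ P, so revenue covers variable cost.
Profit = P·q − TC = 18·3 − 484 = -¥430, a loss, but smaller than the ¥448 fixed cost the firm would lose by shutting down.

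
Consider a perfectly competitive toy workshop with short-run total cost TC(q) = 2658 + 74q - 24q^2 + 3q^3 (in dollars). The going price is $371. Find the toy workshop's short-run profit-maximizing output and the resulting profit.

AVC = 74 - 24q + 3q^2 has its minimum $26 at q = 4; price $371 clears that bar, so the firm operates.
With MC = 74 - 48q + 9q^2, P = MC on the upward-sloping part at q* = 9.
TR = 371·9 = 3339. TC = 2658 + 909 = 3567. Profit = 3339 − 3567 = -$228.
Shutting down would mean losing the fixed cost of $2658, so operating at a loss of $228 is better by $2430.

Profit = -$228 at q = 9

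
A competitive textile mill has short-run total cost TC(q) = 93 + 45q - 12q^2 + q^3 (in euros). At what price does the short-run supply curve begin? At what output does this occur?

Short-run supply begins at min AVC. From VC = 45q - 12q^2 + q^3, AVC = 45 - 12q + q^2.
At the minimum of AVC, MC = AVC. MC = 45 - 24q + 3q^2; setting MC = AVC gives 2q^2 - 12q = 0, so q = 6. min AVC = 9.
For P < €9 the firm produces nothing.

€9 per unit, at q = 6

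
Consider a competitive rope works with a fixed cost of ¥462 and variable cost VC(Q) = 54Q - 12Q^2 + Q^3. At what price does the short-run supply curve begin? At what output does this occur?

Short-run supply begins at min AVC. From VC = 54Q - 12Q^2 + Q^3, AVC = 54 - 12Q + Q^2.
dAVC/dQ = -12 + 2Q = 0 gives Q = 6. min AVC = 54 - 12·6 + 6^2 = 18.
So the shutdown price is ¥18.

¥18 per unit, at Q = 6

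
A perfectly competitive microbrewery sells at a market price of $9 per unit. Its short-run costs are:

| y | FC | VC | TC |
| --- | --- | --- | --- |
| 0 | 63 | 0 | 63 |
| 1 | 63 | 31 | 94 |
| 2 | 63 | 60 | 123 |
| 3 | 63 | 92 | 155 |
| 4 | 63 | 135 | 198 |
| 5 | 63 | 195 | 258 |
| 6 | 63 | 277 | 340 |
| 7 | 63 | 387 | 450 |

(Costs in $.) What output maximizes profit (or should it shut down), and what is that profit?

Tabulate TR − TC: y=0: -63; y=1: -85; y=2: -105; y=3: -128; y=4: -162; y=5: -213; y=6: -286; y=7: -387.
Profit is highest at y = 0. Equivalently, the lowest AVC in the table is 60/2 ≈ $30 at y = 2, and P = $9 falls below it — price never covers variable cost, so the firm shuts down and loses only its fixed cost.

y = 0 (shut down); profit = -$63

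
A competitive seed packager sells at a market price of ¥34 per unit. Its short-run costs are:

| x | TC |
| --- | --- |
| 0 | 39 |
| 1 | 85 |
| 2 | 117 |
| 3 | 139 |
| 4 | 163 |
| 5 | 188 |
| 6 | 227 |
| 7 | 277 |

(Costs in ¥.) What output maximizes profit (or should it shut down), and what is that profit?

x = 5; profit = -¥18

Profit at each row (π = 34x − TC): x=0: -39; x=1: -51; x=2: -49; x=3: -37; x=4: -27; x=5: -18; x=6: -23; x=7: -39.
Profit is maximized at x = 5. AVC there is 149/5 = ¥29.80 ≤ P, so producing beats shutting down (which would give -¥39).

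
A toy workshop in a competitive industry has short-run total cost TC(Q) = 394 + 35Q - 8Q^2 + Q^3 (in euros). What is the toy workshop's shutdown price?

The firm shuts down when price falls below the minimum of average variable cost. AVC = VC/Q = 35 - 8Q + Q^2.
At the minimum of AVC, MC = AVC. MC = 35 - 16Q + 3Q^2; setting MC = AVC gives 2Q^2 - 8Q = 0, so Q = 4. min AVC = 19.
So the shutdown price is €19.

€19 per unit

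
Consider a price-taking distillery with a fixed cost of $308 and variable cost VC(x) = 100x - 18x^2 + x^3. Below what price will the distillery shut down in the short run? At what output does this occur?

$19 per unit, at x = 9

Short-run supply begins at min AVC. From VC = 100x - 18x^2 + x^3, AVC = 100 - 18x + x^2.
dAVC/dx = -18 + 2x = 0 gives x = 9. min AVC = 100 - 18·9 + 9^2 = 19.
For P < $19 the firm produces nothing.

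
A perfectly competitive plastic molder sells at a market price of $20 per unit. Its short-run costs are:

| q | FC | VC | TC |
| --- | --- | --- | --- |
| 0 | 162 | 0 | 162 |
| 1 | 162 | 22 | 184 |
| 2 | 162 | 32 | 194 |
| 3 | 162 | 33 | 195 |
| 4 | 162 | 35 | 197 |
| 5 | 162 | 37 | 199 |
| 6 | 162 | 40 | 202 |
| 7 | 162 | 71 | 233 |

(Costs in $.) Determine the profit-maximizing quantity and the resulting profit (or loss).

Compute π = P·q − TC at each output: q=0: -162; q=1: -164; q=2: -154; q=3: -135; q=4: -117; q=5: -99; q=6: -82; q=7: -93.
Profit is maximized at q = 6. AVC there is 40/6 = $6.67 ≤ P, so producing beats shutting down (which would give -$162).

q = 6; profit = -$82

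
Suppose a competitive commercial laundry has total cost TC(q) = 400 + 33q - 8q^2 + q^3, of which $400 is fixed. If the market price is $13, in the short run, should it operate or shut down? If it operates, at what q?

Shut down

Variable cost is VC = 33q - 8q^2 + q^3, so AVC = VC/q = 33 - 8q + q^2 and MC = dTC/dq = 33 - 16q + 3q^2.
AVC hits its minimum where MC = AVC, at q = 4, giving min AVC = 33 - 8·4 + 4^2 = $17.
With P < min AVC ($13 < $17), every unit sold adds to the loss.
Shutting down limits the loss to fixed cost, $400.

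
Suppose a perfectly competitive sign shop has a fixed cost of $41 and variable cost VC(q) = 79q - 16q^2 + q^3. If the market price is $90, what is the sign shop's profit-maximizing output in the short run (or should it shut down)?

From TC, MC = TC'(q) = 79 - 32q + 3q^2 and AVC = VC/q = 79 - 16q + q^2.
AVC is minimized where dAVC/dq = -16 + 2q = 0, at q = 8; min AVC = 79 - 16·8 + 8^2 = $15.
P = $90 exceeds min AVC = $15, so the firm stays open.
Solving P = MC: -11 - 32q + 3q^2 = 0 ⇒ q = -1/3 or 11. On the upward-sloping branch, q* = 11.
Check: AVC at q = 11 is $24 ≤ P, so revenue covers variable cost.
Profit = P·q − TC = 90·11 − 305 = $685.

Produce at q = 11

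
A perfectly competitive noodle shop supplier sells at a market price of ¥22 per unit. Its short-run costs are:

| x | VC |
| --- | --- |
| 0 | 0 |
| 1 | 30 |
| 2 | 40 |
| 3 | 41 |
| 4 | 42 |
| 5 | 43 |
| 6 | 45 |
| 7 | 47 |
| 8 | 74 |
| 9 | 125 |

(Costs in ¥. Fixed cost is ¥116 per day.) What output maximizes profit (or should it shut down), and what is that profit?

x = 7; profit = -¥9

Tabulate TR − TC: x=0: -116; x=1: -124; x=2: -112; x=3: -91; x=4: -70; x=5: -49; x=6: -29; x=7: -9; x=8: -14; x=9: -43.
Profit is maximized at x = 7. AVC there is 47/7 = ¥6.71 ≤ P, so producing beats shutting down (which would give -¥116).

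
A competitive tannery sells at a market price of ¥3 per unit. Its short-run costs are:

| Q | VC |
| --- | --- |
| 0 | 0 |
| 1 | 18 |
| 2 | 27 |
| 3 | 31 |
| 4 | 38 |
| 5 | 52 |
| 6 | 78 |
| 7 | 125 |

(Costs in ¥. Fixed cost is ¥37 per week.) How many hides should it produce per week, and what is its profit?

Tabulate TR − TC: Q=0: -37; Q=1: -52; Q=2: -58; Q=3: -59; Q=4: -63; Q=5: -74; Q=6: -97; Q=7: -141.
Profit is highest at Q = 0. Equivalently, the lowest AVC in the table is 38/4 ≈ ¥9.50 at Q = 4, and P = ¥3 falls below it — price never covers variable cost, so the firm shuts down and loses only its fixed cost.

Q = 0 (shut down); profit = -¥37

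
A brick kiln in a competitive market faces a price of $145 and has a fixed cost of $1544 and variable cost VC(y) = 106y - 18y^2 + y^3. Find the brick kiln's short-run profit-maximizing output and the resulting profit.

Profit = -$192 at y = 13

AVC = 106 - 18y + y^2 has its minimum $25 at y = 9; price $145 clears that bar, so the firm operates.
With MC = 106 - 36y + 3y^2, P = MC on the upward-sloping part at y* = 13.
TR = 145·13 = 1885. TC = 1544 + 533 = 2077. Profit = 1885 − 2077 = -$192.
Shutting down would mean losing the fixed cost of $1544, so operating at a loss of $192 is better by $1352.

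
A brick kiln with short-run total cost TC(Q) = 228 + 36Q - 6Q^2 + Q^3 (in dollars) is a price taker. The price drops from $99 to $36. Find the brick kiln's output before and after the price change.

Output falls from 7 to 4

MC = 36 - 12Q + 3Q^2; the shutdown threshold is min AVC = $27 (at Q = 3).
With P = $99 above the shutdown price, P = MC gives Q = 7.
At P = $36 ≥ min AVC, set P = MC: Q = 4. The firm stays open but cuts output.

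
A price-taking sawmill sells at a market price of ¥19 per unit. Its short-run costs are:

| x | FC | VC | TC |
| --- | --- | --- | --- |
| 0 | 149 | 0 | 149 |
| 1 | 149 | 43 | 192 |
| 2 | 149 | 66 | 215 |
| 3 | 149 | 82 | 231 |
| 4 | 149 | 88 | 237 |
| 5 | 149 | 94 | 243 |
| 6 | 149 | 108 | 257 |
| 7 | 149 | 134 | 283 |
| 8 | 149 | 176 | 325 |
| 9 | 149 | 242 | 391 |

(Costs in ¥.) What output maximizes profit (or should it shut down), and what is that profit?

Compute π = P·x − TC at each output: x=0: -149; x=1: -173; x=2: -177; x=3: -174; x=4: -161; x=5: -148; x=6: -143; x=7: -150; x=8: -173; x=9: -220.
Profit is maximized at x = 6. AVC there is 108/6 = ¥18 ≤ P, so producing beats shutting down (which would give -¥149).

x = 6; profit = -¥143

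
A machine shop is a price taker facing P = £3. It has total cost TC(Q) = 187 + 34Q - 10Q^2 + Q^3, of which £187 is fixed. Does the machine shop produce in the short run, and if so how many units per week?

Shut down

From TC, MC = TC'(Q) = 34 - 20Q + 3Q^2 and AVC = VC/Q = 34 - 10Q + Q^2.
AVC hits its minimum where MC = AVC, at Q = 5, giving min AVC = 34 - 10·5 + 5^2 = £9.
Since P = £3 < min AVC = £9, price fails to cover variable cost at any output.
Best response: produce nothing and absorb the £187 fixed cost.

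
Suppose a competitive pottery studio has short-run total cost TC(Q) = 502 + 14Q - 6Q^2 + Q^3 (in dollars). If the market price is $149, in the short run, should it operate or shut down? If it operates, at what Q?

From TC, MC = TC'(Q) = 14 - 12Q + 3Q^2 and AVC = VC/Q = 14 - 6Q + Q^2.
AVC is minimized where dAVC/dQ = -6 + 2Q = 0, at Q = 3; min AVC = 14 - 6·3 + 3^2 = $5.
Because $149 ≥ $5, revenue can cover variable cost; the firm operates.
Solving P = MC: -135 - 12Q + 3Q^2 = 0 ⇒ Q = -5 or 9. On the upward-sloping branch, Q* = 9.
Check: AVC at Q = 9 is $41 ≤ P, so revenue covers variable cost.
Profit = P·Q − TC = 149·9 − 871 = $470.

Produce at Q = 9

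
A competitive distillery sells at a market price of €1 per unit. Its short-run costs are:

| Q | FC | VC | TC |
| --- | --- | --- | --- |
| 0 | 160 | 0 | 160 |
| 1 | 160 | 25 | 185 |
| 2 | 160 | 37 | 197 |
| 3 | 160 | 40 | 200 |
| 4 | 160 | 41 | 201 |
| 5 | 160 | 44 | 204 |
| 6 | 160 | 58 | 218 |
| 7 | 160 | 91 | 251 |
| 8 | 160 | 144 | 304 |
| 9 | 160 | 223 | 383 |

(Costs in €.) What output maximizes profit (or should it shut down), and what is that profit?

Q = 0 (shut down); profit = -€160

Profit at each row (π = 1Q − TC): Q=0: -160; Q=1: -184; Q=2: -195; Q=3: -197; Q=4: -197; Q=5: -199; Q=6: -212; Q=7: -244; Q=8: -296; Q=9: -374.
Profit is highest at Q = 0. Equivalently, the lowest AVC in the table is 44/5 ≈ €8.80 at Q = 5, and P = €1 falls below it — price never covers variable cost, so the firm shuts down and loses only its fixed cost.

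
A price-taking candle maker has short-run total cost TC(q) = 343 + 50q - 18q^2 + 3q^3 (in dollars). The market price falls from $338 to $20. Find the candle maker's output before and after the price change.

MC = 50 - 36q + 9q^2; the shutdown threshold is min AVC = $23 (at q = 3).
At P = $338 ≥ min AVC, set P = MC on the rising branch: q = 8.
At P = $20 < min AVC = $23, price no longer covers variable cost at any output, so the firm shuts down: q = 0.

Output falls from 8 to 0 (the firm shuts down)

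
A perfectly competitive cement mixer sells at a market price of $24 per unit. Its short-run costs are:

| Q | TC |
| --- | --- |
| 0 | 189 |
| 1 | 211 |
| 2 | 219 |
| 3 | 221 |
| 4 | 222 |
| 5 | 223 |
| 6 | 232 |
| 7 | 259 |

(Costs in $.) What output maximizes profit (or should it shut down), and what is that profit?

Q = 6; profit = -$88

Tabulate TR − TC: Q=0: -189; Q=1: -187; Q=2: -171; Q=3: -149; Q=4: -126; Q=5: -103; Q=6: -88; Q=7: -91.
Profit is maximized at Q = 6. AVC there is 43/6 = $7.17 ≤ P, so producing beats shutting down (which would give -$189).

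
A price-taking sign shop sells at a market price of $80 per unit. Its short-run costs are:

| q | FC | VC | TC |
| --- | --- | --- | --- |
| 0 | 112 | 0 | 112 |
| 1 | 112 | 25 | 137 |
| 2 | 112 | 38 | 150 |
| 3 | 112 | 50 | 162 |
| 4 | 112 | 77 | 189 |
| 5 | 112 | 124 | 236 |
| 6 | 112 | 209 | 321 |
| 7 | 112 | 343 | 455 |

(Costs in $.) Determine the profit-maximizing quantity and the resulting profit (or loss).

q = 5; profit = $164

Tabulate TR − TC: q=0: -112; q=1: -57; q=2: 10; q=3: 78; q=4: 131; q=5: 164; q=6: 159; q=7: 105.
Profit is maximized at q = 5. AVC there is 124/5 = $24.80 ≤ P, so producing beats shutting down (which would give -$112).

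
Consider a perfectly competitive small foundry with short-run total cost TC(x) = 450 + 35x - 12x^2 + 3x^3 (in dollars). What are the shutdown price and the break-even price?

Shutdown price = $23; break-even price = $140

AVC = 35 - 12x + 3x^2; minimized at x = 2, giving min AVC = $23. That is the shutdown price.
ATC = 450/x + 35 - 12x + 3x^2. Setting dATC/dx = −450/x^2 − 12 + 6x = 0 gives x = 5 (since 6·5^3 − 12·5^2 = 450).
min ATC = 450/5 + 35 − 12·5 + 3·5^2 = $140. That is the break-even price.
Between these two prices the firm operates at a loss; above $140 it earns a profit.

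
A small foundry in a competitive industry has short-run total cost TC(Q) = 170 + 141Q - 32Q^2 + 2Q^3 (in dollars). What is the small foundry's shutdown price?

$13 per unit

Short-run supply begins at min AVC. From VC = 141Q - 32Q^2 + 2Q^3, AVC = 141 - 32Q + 2Q^2.
At the minimum of AVC, MC = AVC. MC = 141 - 64Q + 6Q^2; setting MC = AVC gives 4Q^2 - 32Q = 0, so Q = 8. min AVC = 13.
The firm shuts down for any P below $13.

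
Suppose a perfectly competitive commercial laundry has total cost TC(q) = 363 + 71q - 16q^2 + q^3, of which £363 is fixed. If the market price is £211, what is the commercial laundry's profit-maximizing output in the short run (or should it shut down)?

Produce at q = 14

Strip out fixed cost: VC = 71q - 16q^2 + q^3. Then AVC = 71 - 16q + q^2 and MC = 71 - 32q + 3q^2.
The AVC parabola has its vertex at q = 16/2 = 8, where AVC = 71 - 16·8 + 8^2 = £7.
Because £211 ≥ £7, revenue can cover variable cost; the firm operates.
P = MC gives -140 - 32q + 3q^2 = 0, with roots -10/3 and 14. Take the larger (rising MC): q* = 14.
Check: AVC at q = 14 is £43 ≤ P, so revenue covers variable cost.
Profit = P·q − TC = 211·14 − 965 = £1989.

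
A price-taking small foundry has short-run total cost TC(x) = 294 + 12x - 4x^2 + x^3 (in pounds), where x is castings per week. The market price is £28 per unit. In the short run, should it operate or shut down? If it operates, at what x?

Produce at x = 4

From TC, MC = TC'(x) = 12 - 8x + 3x^2 and AVC = VC/x = 12 - 4x + x^2.
AVC hits its minimum where MC = AVC, at x = 2, giving min AVC = 12 - 4·2 + 2^2 = £8.
Because £28 ≥ £8, revenue can cover variable cost; the firm operates.
Solving P = MC: -16 - 8x + 3x^2 = 0 ⇒ x = -4/3 or 4. On the upward-sloping branch, x* = 4.
Check: AVC at x = 4 is £12 ≤ P, so revenue covers variable cost.
Profit = P·x − TC = 28·4 − 342 = -£230, a loss, but smaller than the £294 fixed cost the firm would lose by shutting down.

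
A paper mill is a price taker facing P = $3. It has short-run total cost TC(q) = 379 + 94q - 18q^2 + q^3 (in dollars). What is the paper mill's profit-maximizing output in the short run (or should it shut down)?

Shut down

From TC, MC = TC'(q) = 94 - 36q + 3q^2 and AVC = VC/q = 94 - 18q + q^2.
The AVC parabola has its vertex at q = 18/2 = 9, where AVC = 94 - 18·9 + 9^2 = $13.
P = $3 lies below min AVC = $13; no output level covers variable cost.
Best response: produce nothing and absorb the $379 fixed cost.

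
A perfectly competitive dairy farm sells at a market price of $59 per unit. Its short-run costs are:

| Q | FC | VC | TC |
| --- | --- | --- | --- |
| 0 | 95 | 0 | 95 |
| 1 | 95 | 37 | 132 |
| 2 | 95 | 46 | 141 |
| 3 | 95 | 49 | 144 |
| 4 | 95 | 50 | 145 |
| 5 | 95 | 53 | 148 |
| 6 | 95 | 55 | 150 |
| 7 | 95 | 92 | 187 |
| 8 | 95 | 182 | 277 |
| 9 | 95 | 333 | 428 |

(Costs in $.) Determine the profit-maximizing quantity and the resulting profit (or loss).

Tabulate TR − TC: Q=0: -95; Q=1: -73; Q=2: -23; Q=3: 33; Q=4: 91; Q=5: 147; Q=6: 204; Q=7: 226; Q=8: 195; Q=9: 103.
Profit is maximized at Q = 7. AVC there is 92/7 = $13.14 ≤ P, so producing beats shutting down (which would give -$95).

Q = 7; profit = $226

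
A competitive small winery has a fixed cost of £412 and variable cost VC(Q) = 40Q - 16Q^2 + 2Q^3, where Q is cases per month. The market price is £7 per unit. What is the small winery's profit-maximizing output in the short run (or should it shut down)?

Shut down

From TC, MC = TC'(Q) = 40 - 32Q + 6Q^2 and AVC = VC/Q = 40 - 16Q + 2Q^2.
The AVC parabola has its vertex at Q = 16/4 = 4, where AVC = 40 - 16·4 + 2·4^2 = £8.
With P < min AVC (£7 < £8), every unit sold adds to the loss.
Best response: produce nothing and absorb the £412 fixed cost.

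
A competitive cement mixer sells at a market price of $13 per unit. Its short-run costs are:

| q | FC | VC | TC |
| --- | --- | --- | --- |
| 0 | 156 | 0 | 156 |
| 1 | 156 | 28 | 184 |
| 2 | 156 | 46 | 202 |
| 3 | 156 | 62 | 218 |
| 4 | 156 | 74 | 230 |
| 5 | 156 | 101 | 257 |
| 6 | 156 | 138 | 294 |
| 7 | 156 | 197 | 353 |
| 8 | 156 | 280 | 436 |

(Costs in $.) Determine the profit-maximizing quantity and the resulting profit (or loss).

q = 0 (shut down); profit = -$156

Profit at each row (π = 13q − TC): q=0: -156; q=1: -171; q=2: -176; q=3: -179; q=4: -178; q=5: -192; q=6: -216; q=7: -262; q=8: -332.
Profit is highest at q = 0. Equivalently, the lowest AVC in the table is 74/4 ≈ $18.50 at q = 4, and P = $13 falls below it — price never covers variable cost, so the firm shuts down and loses only its fixed cost.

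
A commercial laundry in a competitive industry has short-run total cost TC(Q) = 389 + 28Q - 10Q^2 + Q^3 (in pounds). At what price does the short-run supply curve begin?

Short-run supply begins at min AVC. From VC = 28Q - 10Q^2 + Q^3, AVC = 28 - 10Q + Q^2.
At the minimum of AVC, MC = AVC. MC = 28 - 20Q + 3Q^2; setting MC = AVC gives 2Q^2 - 10Q = 0, so Q = 5. min AVC = 3.
The firm shuts down for any P below £3.

£3 per unit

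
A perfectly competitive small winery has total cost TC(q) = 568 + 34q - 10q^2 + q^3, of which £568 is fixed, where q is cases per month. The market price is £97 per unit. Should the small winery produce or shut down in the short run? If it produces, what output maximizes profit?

Produce at q = 9

From TC, MC = TC'(q) = 34 - 20q + 3q^2 and AVC = VC/q = 34 - 10q + q^2.
AVC is minimized where dAVC/dq = -10 + 2q = 0, at q = 5; min AVC = 34 - 10·5 + 5^2 = £9.
Because £97 ≥ £9, revenue can cover variable cost; the firm operates.
Set P = MC: 97 = 34 - 20q + 3q^2 → -63 - 20q + 3q^2 = 0. The roots are q = -7/3 and q = 9; the profit-maximizing output is on the rising part of MC, so q* = 9.
Check: AVC at q = 9 is £25 ≤ P, so revenue covers variable cost.
Profit = P·q − TC = 97·9 − 793 = £80.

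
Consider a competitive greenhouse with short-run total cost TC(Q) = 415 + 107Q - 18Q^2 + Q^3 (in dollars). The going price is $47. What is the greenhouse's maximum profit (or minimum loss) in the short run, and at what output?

Profit = -$215 at Q = 10

AVC = 107 - 18Q + Q^2; min AVC = $26 at Q = 9. Since P = $47 ≥ min AVC, the firm produces.
With MC = 107 - 36Q + 3Q^2, P = MC on the upward-sloping part at Q* = 10.
TR = 47·10 = 470. TC = 415 + 270 = 685. Profit = 470 − 685 = -$215.
That loss of $215 beats the $415 the firm would lose by shutting down; producing recovers $200 of fixed cost.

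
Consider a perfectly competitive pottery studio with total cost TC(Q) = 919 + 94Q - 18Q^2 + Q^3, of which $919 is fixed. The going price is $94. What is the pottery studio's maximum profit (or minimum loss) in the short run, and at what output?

AVC = 94 - 18Q + Q^2 has its minimum $13 at Q = 9; price $94 clears that bar, so the firm operates.
MC = 94 - 36Q + 3Q^2. Setting P = MC and taking the root on the rising branch gives Q* = 12.
TR = 94·12 = 1128. TC = 919 + 264 = 1183. Profit = 1128 − 1183 = -$55.
By producing, the firm covers all variable cost plus $864 of fixed cost; shutting down would lose the full $919.

Profit = -$55 at Q = 12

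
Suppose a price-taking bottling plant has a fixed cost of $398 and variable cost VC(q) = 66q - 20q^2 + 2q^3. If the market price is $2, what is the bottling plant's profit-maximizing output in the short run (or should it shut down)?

Shut down

Variable cost is VC = 66q - 20q^2 + 2q^3, so AVC = VC/q = 66 - 20q + 2q^2 and MC = dTC/dq = 66 - 40q + 6q^2.
AVC hits its minimum where MC = AVC, at q = 5, giving min AVC = 66 - 20·5 + 2·5^2 = $16.
Since P = $2 < min AVC = $16, price fails to cover variable cost at any output.
Shutting down limits the loss to fixed cost, $398.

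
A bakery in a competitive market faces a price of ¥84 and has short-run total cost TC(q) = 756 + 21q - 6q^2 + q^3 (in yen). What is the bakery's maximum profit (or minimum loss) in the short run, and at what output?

Profit = -¥364 at q = 7

AVC = 21 - 6q + q^2 has its minimum ¥12 at q = 3; price ¥84 clears that bar, so the firm operates.
With MC = 21 - 12q + 3q^2, P = MC on the upward-sloping part at q* = 7.
TR = 84·7 = 588. TC = 756 + 196 = 952. Profit = 588 − 952 = -¥364.
Shutting down would mean losing the fixed cost of ¥756, so operating at a loss of ¥364 is better by ¥392.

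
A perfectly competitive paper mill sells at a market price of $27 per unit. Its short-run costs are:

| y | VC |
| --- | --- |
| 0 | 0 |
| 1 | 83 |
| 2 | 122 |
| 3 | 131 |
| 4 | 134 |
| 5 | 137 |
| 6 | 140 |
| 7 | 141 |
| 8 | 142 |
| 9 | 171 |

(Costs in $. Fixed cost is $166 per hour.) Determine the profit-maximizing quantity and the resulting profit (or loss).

Profit at each row (π = 27y − TC): y=0: -166; y=1: -222; y=2: -234; y=3: -216; y=4: -192; y=5: -168; y=6: -144; y=7: -118; y=8: -92; y=9: -94.
Profit is maximized at y = 8. AVC there is 142/8 = $17.75 ≤ P, so producing beats shutting down (which would give -$166).

y = 8; profit = -$92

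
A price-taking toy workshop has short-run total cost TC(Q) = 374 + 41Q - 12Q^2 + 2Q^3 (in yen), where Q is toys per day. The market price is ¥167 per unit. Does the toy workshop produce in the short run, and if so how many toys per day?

Variable cost is VC = 41Q - 12Q^2 + 2Q^3, so AVC = VC/Q = 41 - 12Q + 2Q^2 and MC = dTC/dQ = 41 - 24Q + 6Q^2.
AVC is minimized where dAVC/dQ = -12 + 4Q = 0, at Q = 3; min AVC = 41 - 12·3 + 2·3^2 = ¥23.
Because ¥167 ≥ ¥23, revenue can cover variable cost; the firm operates.
Solving P = MC: -126 - 24Q + 6Q^2 = 0 ⇒ Q = -3 or 7. On the upward-sloping branch, Q* = 7.
Check: AVC at Q = 7 is ¥55 ≤ P, so revenue covers variable cost.
Profit = P·Q − TC = 167·7 − 759 = ¥410.

Produce at Q = 7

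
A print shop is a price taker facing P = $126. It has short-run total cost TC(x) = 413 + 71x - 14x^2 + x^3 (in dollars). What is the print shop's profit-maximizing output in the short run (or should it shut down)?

Produce at x = 11

Strip out fixed cost: VC = 71x - 14x^2 + x^3. Then AVC = 71 - 14x + x^2 and MC = 71 - 28x + 3x^2.
AVC is minimized where dAVC/dx = -14 + 2x = 0, at x = 7; min AVC = 71 - 14·7 + 7^2 = $22.
P = $126 exceeds min AVC = $22, so the firm stays open.
P = MC gives -55 - 28x + 3x^2 = 0, with roots -5/3 and 11. Take the larger (rising MC): x* = 11.
Check: AVC at x = 11 is $38 ≤ P, so revenue covers variable cost.
Profit = P·x − TC = 126·11 − 831 = $555.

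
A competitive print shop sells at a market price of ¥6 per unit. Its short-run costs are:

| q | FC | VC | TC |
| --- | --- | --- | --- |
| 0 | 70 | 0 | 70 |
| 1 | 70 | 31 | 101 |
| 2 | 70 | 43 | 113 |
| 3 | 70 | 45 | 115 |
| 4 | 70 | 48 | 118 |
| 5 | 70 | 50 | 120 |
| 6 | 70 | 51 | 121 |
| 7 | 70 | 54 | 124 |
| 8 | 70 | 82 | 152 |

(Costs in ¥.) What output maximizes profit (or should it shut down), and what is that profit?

q = 0 (shut down); profit = -¥70

Tabulate TR − TC: q=0: -70; q=1: -95; q=2: -101; q=3: -97; q=4: -94; q=5: -90; q=6: -85; q=7: -82; q=8: -104.
Profit is highest at q = 0. Equivalently, the lowest AVC in the table is 54/7 ≈ ¥7.71 at q = 7, and P = ¥6 falls below it — price never covers variable cost, so the firm shuts down and loses only its fixed cost.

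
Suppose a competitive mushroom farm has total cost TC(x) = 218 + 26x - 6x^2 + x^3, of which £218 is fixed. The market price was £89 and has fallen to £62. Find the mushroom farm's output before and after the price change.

Output falls from 7 to 6

AVC = 26 - 6x + x^2, minimized at x = 3 where min AVC = £17. MC = 26 - 12x + 3x^2.
At P = £89 ≥ min AVC, set P = MC on the rising branch: x = 7.
At P = £62 ≥ min AVC, set P = MC: x = 6. The firm stays open but cuts output.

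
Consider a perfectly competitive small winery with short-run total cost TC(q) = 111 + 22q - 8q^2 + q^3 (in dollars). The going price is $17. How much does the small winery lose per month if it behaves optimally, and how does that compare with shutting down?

Profit = -$61 at q = 5

AVC = 22 - 8q + q^2; min AVC = $6 at q = 4. Since P = $17 ≥ min AVC, the firm produces.
With MC = 22 - 16q + 3q^2, P = MC on the upward-sloping part at q* = 5.
TR = 17·5 = 85. TC = 111 + 35 = 146. Profit = 85 − 146 = -$61.
That loss of $61 beats the $111 the firm would lose by shutting down; producing recovers $50 of fixed cost.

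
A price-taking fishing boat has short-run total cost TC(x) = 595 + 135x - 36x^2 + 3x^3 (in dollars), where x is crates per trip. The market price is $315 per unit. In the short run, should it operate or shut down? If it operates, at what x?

Produce at x = 10

Variable cost is VC = 135x - 36x^2 + 3x^3, so AVC = VC/x = 135 - 36x + 3x^2 and MC = dTC/dx = 135 - 72x + 9x^2.
AVC hits its minimum where MC = AVC, at x = 6, giving min AVC = 135 - 36·6 + 3·6^2 = $27.
Because $315 ≥ $27, revenue can cover variable cost; the firm operates.
Solving P = MC: -180 - 72x + 9x^2 = 0 ⇒ x = -2 or 10. On the upward-sloping branch, x* = 10.
Check: AVC at x = 10 is $75 ≤ P, so revenue covers variable cost.
Profit = P·x − TC = 315·10 − 1345 = $1805.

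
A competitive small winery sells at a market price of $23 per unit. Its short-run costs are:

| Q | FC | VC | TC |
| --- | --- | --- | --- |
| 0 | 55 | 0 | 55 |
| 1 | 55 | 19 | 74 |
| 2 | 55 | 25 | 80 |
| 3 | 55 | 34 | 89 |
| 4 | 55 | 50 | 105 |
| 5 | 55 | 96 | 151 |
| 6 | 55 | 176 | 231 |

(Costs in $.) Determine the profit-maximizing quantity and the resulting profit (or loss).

Tabulate TR − TC: Q=0: -55; Q=1: -51; Q=2: -34; Q=3: -20; Q=4: -13; Q=5: -36; Q=6: -93.
Profit is maximized at Q = 4. AVC there is 50/4 = $12.50 ≤ P, so producing beats shutting down (which would give -$55).

Q = 4; profit = -$13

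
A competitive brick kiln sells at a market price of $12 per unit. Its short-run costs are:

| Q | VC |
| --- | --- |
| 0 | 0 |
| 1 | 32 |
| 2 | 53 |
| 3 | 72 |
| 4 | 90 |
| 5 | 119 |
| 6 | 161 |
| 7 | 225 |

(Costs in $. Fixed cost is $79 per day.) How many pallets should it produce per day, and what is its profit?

Q = 0 (shut down); profit = -$79

Tabulate TR − TC: Q=0: -79; Q=1: -99; Q=2: -108; Q=3: -115; Q=4: -121; Q=5: -138; Q=6: -168; Q=7: -220.
Profit is highest at Q = 0. Equivalently, the lowest AVC in the table is 90/4 ≈ $22.50 at Q = 4, and P = $12 falls below it — price never covers variable cost, so the firm shuts down and loses only its fixed cost.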